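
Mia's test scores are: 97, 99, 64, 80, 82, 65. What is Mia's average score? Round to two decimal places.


Add the scores:
97 + 99 + 64 + 80 + 82 + 65 = 487
Divide by the number of tests:
487 / 6 = 81.1666... ≈ 81.17

81.17


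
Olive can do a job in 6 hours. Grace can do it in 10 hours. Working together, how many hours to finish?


Olive's rate: 1/6 of the job per hour
Grace's rate: 1/10 of the job per hour
Combined rate: 1/6 + 1/10 = 4/15 per hour
Time = 1 / (4/15) = 15/4 = 3.75 hours

3.75 hours


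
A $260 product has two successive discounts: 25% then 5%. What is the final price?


First discount:
25% of $260 = $65
Price after first discount:
$260 - $65 = $195
Second discount:
5% of $195 = $9.75
Final price:
$195 - $9.75 = $185.25

$185.25


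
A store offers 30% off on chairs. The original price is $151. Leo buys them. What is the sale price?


Calculate the discount amount:
30% of $151 = $45.30
Subtract from original:
$151 - $45.30 = $105.70

$105.70


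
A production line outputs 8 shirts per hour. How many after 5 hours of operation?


Production rate: 8 shirts per hour
Time: 5 hours
Total: 8 x 5 = 40 shirts

40 shirts


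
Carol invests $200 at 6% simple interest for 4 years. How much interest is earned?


Use the formula I = P x R x T / 100
P x R x T = 200 x 6 x 4 = 4800
I = 4800 / 100 = $48

$48


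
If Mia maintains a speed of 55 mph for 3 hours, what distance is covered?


Use the formula: distance = speed x time
Speed = 55 mph, Time = 3 hours
55 x 3 = 165 miles

165 miles


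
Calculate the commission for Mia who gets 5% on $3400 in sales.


Convert rate to decimal:
5% = 0.05
Multiply by sales:
$3400 x 0.05 = $170

$170


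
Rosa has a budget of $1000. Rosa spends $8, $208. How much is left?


Add up expenses:
$8 + $208 = $216
Subtract from budget:
$1000 - $216 = $784

$784


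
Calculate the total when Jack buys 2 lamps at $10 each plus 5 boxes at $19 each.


Cost of lamps:
2 x $10 = $20
Cost of boxes:
5 x $19 = $95
Add both:
$20 + $95 = $115

$115


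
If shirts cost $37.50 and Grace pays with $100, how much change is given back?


Start with the amount paid:
$100
Subtract the price:
$100 - $37.50 = $62.50

$62.50


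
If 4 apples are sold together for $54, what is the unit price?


Total cost: $54
Number of items: 4
Unit price: $54 / 4 = $13.50

$13.50


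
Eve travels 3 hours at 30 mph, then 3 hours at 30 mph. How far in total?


Leg 1 distance:
30 x 3 = 90 miles
Leg 2 distance:
30 x 3 = 90 miles
Total distance:
90 + 90 = 180 miles

180 miles


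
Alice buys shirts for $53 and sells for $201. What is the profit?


Selling price = $201
Cost price = $53
Profit = selling price - cost price:
Profit = $201 - $53 = $148

$148


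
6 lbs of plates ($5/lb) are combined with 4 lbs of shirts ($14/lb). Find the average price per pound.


Cost of plates:
6 x $5 = $30
Cost of shirts:
4 x $14 = $56
Total cost: $30 + $56 = $86
Total weight: 10 lbs
Average: $86 / 10 = $8.60/lb

$8.60/lb


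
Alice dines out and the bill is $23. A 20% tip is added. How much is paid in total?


Calculate the tip:
20% of $23 = $4.60
Add tip to meal cost:
$23 + $4.60 = $27.60

$27.60


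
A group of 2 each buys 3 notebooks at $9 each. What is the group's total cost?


Cost per person:
3 x $9 = $27
Group total:
2 x $27 = $54

$54


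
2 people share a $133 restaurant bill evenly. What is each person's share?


Total bill: $133
Number of people: 2
Each pays: $133 / 2 = $66.50

$66.50


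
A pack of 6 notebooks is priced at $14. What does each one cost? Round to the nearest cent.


Total cost: $14
Number of items: 6
Unit price: $14 / 6 = $2.3333... ≈ $2.33

$2.33


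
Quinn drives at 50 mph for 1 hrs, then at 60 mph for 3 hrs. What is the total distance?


Leg 1 distance:
50 x 1 = 50 miles
Leg 2 distance:
60 x 3 = 180 miles
Total distance:
50 + 180 = 230 miles

230 miles


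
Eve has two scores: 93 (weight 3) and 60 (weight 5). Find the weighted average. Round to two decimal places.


Weighted sum:
3 x 93 + 5 x 60 = 579
Total weight:
3 + 5 = 8
Weighted average:
579 / 8 = 72.375 ≈ 72.38

72.38


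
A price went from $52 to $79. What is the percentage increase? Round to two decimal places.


Find the absolute change:
|79 - 52| = 27
Divide by original and multiply by 100:
27 / 52 x 100 = 51.9230...% ≈ 51.92%

51.92%


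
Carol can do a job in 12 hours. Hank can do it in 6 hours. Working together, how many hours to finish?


Carol's rate: 1/12 of the job per hour
Hank's rate: 1/6 of the job per hour
Combined rate: 1/12 + 1/6 = 1/4 per hour
Time = 1 / (1/4) = 4 hours

4 hours


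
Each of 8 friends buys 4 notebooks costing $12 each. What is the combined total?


Cost per person:
4 x $12 = $48
Group total:
8 x $48 = $384

$384


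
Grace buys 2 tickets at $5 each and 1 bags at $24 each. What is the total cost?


Cost of tickets:
2 x $5 = $10
Cost of bags:
1 x $24 = $24
Add both:
$10 + $24 = $34

$34


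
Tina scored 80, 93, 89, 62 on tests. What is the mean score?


Add the scores:
80 + 93 + 89 + 62 = 324
Divide by the number of tests:
324 / 4 = 81

81


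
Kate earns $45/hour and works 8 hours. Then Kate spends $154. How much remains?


Calculate earnings:
8 x $45 = $360
Subtract spending:
$360 - $154 = $206

$206


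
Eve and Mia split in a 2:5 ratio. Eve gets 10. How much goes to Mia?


Find the multiplier:
10 / 2 = 5
Apply to Mia's share:
5 x 5 = 25

25


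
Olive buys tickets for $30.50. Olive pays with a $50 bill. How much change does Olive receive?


Start with the amount paid:
$50
Subtract the price:
$50 - $30.50 = $19.50

$19.50


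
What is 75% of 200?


Convert percentage to decimal:
75% = 0.75
Multiply:
200 x 0.75 = 150

150


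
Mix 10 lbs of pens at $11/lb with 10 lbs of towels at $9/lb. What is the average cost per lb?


Cost of pens:
10 x $11 = $110
Cost of towels:
10 x $9 = $90
Total cost: $110 + $90 = $200
Total weight: 20 lbs
Average: $200 / 20 = $10/lb

$10/lb


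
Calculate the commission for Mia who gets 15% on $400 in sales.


Convert rate to decimal:
15% = 0.15
Multiply by sales:
$400 x 0.15 = $60

$60


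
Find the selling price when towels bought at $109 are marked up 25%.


Calculate the markup amount:
25% of $109 = $27.25
Add to cost:
$109 + $27.25 = $136.25

$136.25


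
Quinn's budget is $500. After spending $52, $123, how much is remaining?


Add up expenses:
$52 + $123 = $175
Subtract from budget:
$500 - $175 = $325

$325


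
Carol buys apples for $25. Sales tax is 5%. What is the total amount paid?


Calculate the tax:
5% of $25 = $1.25
Add tax to price:
$25 + $1.25 = $26.25

$26.25


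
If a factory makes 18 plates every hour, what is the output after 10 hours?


Production rate: 18 plates per hour
Time: 10 hours
Total: 18 x 10 = 180 plates

180 plates


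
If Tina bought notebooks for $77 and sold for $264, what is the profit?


Selling price = $264
Cost price = $77
Profit = selling price - cost price:
Profit = $264 - $77 = $187

$187


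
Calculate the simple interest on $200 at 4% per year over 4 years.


Use the formula I = P x R x T / 100
P x R x T = 200 x 4 x 4 = 3200
I = 3200 / 100 = $32

$32


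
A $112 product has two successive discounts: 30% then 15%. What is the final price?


First discount:
30% of $112 = $33.60
Price after first discount:
$112 - $33.60 = $78.40
Second discount:
15% of $78.40 = $11.76
Final price:
$78.40 - $11.76 = $66.64

$66.64


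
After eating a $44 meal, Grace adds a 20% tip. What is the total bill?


Calculate the tip:
20% of $44 = $8.80
Add tip to meal cost:
$44 + $8.80 = $52.80

$52.80


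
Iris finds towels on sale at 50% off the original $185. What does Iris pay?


Calculate the discount amount:
50% of $185 = $92.50
Subtract from original:
$185 - $92.50 = $92.50

$92.50


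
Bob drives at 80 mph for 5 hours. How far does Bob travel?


Use the formula: distance = speed x time
Speed = 80 mph, Time = 5 hours
80 x 5 = 400 miles

400 miles


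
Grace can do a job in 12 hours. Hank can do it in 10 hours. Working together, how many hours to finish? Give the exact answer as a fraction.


Grace's rate: 1/12 of the job per hour
Hank's rate: 1/10 of the job per hour
Combined rate: 1/12 + 1/10 = 11/60 per hour
Time = 1 / (11/60) = 60/11 hours (≈ 5.45 hours)

60/11 hours


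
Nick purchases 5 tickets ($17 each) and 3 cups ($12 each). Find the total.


Cost of tickets:
5 x $17 = $85
Cost of cups:
3 x $12 = $36
Add both:
$85 + $36 = $121

$121


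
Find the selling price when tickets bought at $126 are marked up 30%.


Calculate the markup amount:
30% of $126 = $37.80
Add to cost:
$126 + $37.80 = $163.80

$163.80


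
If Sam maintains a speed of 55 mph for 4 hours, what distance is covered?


Use the formula: distance = speed x time
Speed = 55 mph, Time = 4 hours
55 x 4 = 220 miles

220 miles


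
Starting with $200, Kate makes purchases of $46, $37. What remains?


Add up expenses:
$46 + $37 = $83
Subtract from budget:
$200 - $83 = $117

$117


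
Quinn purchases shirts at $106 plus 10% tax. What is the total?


Calculate the tax:
10% of $106 = $10.60
Add tax to price:
$106 + $10.60 = $116.60

$116.60


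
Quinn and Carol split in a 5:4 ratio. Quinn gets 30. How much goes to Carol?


Find the multiplier:
30 / 5 = 6
Apply to Carol's share:
4 x 6 = 24

24


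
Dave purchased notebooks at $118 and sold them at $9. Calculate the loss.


Selling price = $9
Cost price = $118
Loss = cost price - selling price:
Loss = $118 - $9 = $109

$109


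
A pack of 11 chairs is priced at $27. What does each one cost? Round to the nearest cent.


Total cost: $27
Number of items: 11
Unit price: $27 / 11 = $2.4545... ≈ $2.45

$2.45


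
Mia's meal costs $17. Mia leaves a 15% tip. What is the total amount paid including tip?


Calculate the tip:
15% of $17 = $2.55
Add tip to meal cost:
$17 + $2.55 = $19.55

$19.55


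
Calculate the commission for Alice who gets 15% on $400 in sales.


Convert rate to decimal:
15% = 0.15
Multiply by sales:
$400 x 0.15 = $60

$60


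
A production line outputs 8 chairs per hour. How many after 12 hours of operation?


Production rate: 8 chairs per hour
Time: 12 hours
Total: 8 x 12 = 96 chairs

96 chairs


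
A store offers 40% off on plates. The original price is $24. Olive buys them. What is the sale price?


Calculate the discount amount:
40% of $24 = $9.60
Subtract from original:
$24 - $9.60 = $14.40

$14.40


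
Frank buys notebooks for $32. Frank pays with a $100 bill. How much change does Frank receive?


Start with the amount paid:
$100
Subtract the price:
$100 - $32 = $68

$68


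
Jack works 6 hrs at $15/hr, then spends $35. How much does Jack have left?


Calculate earnings:
6 x $15 = $90
Subtract spending:
$90 - $35 = $55

$55


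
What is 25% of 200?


Convert percentage to decimal:
25% = 0.25
Multiply:
200 x 0.25 = 50

50


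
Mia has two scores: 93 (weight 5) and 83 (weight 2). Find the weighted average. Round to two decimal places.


Weighted sum:
5 x 93 + 2 x 83 = 631
Total weight:
5 + 2 = 7
Weighted average:
631 / 7 = 90.1428... ≈ 90.14

90.14


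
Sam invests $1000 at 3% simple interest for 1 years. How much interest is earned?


Use the formula I = P x R x T / 100
P x R x T = 1000 x 3 x 1 = 3000
I = 3000 / 100 = $30

$30


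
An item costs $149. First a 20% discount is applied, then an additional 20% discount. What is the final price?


First discount:
20% of $149 = $29.80
Price after first discount:
$149 - $29.80 = $119.20
Second discount:
20% of $119.20 = $23.84
Final price:
$119.20 - $23.84 = $95.36

$95.36


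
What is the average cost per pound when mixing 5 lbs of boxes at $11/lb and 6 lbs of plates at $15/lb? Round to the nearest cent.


Cost of boxes:
5 x $11 = $55
Cost of plates:
6 x $15 = $90
Total cost: $55 + $90 = $145
Total weight: 11 lbs
Average: $145 / 11 = $13.1818... ≈ $13.18/lb

$13.18/lb


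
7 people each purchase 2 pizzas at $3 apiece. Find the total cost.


Cost per person:
2 x $3 = $6
Group total:
7 x $6 = $42

$42


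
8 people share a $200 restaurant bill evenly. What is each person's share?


Total bill: $200
Number of people: 8
Each pays: $200 / 8 = $25

$25


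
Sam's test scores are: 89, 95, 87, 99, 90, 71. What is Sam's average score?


Add the scores:
89 + 95 + 87 + 99 + 90 + 71 = 531
Divide by the number of tests:
531 / 6 = 88.5

88.5


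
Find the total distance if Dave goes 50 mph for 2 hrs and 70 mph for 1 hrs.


Leg 1 distance:
50 x 2 = 100 miles
Leg 2 distance:
70 x 1 = 70 miles
Total distance:
100 + 70 = 170 miles

170 miles


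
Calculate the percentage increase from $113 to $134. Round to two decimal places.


Find the absolute change:
|134 - 113| = 21
Divide by original and multiply by 100:
21 / 113 x 100 = 18.5840...% ≈ 18.58%

18.58%


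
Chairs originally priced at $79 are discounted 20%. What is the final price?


Calculate the discount amount:
20% of $79 = $15.80
Subtract from original:
$79 - $15.80 = $63.20

$63.20


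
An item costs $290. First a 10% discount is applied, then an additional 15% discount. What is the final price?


First discount:
10% of $290 = $29
Price after first discount:
$290 - $29 = $261
Second discount:
15% of $261 = $39.15
Final price:
$261 - $39.15 = $221.85

$221.85


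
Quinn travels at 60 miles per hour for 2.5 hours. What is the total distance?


Use the formula: distance = speed x time
Speed = 60 mph, Time = 2.5 hours
60 x 2.5 = 150 miles

150 miles


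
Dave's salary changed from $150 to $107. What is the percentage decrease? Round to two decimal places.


Find the absolute change:
|107 - 150| = 43
Divide by original and multiply by 100:
43 / 150 x 100 = 28.6666...% ≈ 28.67%

28.67%


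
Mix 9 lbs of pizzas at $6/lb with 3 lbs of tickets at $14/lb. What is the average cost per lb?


Cost of pizzas:
9 x $6 = $54
Cost of tickets:
3 x $14 = $42
Total cost: $54 + $42 = $96
Total weight: 12 lbs
Average: $96 / 12 = $8/lb

$8/lb


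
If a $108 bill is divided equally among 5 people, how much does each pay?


Total bill: $108
Number of people: 5
Each pays: $108 / 5 = $21.60

$21.60


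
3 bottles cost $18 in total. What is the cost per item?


Total cost: $18
Number of items: 3
Unit price: $18 / 3 = $6

$6


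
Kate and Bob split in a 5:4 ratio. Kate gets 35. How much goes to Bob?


Find the multiplier:
35 / 5 = 7
Apply to Bob's share:
4 x 7 = 28

28


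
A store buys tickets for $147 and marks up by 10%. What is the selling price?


Calculate the markup amount:
10% of $147 = $14.70
Add to cost:
$147 + $14.70 = $161.70

$161.70


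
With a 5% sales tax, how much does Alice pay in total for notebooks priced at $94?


Calculate the tax:
5% of $94 = $4.70
Add tax to price:
$94 + $4.70 = $98.70

$98.70


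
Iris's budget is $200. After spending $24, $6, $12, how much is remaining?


Add up expenses:
$24 + $6 + $12 = $42
Subtract from budget:
$200 - $42 = $158

$158


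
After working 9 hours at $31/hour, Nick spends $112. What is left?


Calculate earnings:
9 x $31 = $279
Subtract spending:
$279 - $112 = $167

$167


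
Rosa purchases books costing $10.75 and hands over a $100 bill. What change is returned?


Start with the amount paid:
$100
Subtract the price:
$100 - $10.75 = $89.25

$89.25


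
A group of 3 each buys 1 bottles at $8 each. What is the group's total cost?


Cost per person:
1 x $8 = $8
Group total:
3 x $8 = $24

$24


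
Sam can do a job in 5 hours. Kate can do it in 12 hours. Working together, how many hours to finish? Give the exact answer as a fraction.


Sam's rate: 1/5 of the job per hour
Kate's rate: 1/12 of the job per hour
Combined rate: 1/5 + 1/12 = 17/60 per hour
Time = 1 / (17/60) = 60/17 hours (≈ 3.53 hours)

60/17 hours


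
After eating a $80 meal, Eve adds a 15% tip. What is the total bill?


Calculate the tip:
15% of $80 = $12
Add tip to meal cost:
$80 + $12 = $92

$92


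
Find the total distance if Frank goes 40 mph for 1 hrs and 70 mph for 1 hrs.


Leg 1 distance:
40 x 1 = 40 miles
Leg 2 distance:
70 x 1 = 70 miles
Total distance:
40 + 70 = 110 miles

110 miles


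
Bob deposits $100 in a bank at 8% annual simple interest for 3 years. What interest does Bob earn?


Use the formula I = P x R x T / 100
P x R x T = 100 x 8 x 3 = 2400
I = 2400 / 100 = $24

$24


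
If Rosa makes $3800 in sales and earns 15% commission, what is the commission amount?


Convert rate to decimal:
15% = 0.15
Multiply by sales:
$3800 x 0.15 = $570

$570


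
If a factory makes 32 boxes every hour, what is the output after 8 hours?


Production rate: 32 boxes per hour
Time: 8 hours
Total: 32 x 8 = 256 boxes

256 boxes


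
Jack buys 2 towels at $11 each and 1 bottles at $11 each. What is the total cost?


Cost of towels:
2 x $11 = $22
Cost of bottles:
1 x $11 = $11
Add both:
$22 + $11 = $33

$33


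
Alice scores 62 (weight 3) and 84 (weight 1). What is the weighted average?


Weighted sum:
3 x 62 + 1 x 84 = 270
Total weight:
3 + 1 = 4
Weighted average:
270 / 4 = 67.5

67.5


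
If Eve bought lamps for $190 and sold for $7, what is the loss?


Selling price = $7
Cost price = $190
Loss = cost price - selling price:
Loss = $190 - $7 = $183

$183


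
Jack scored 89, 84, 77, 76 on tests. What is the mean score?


Add the scores:
89 + 84 + 77 + 76 = 326
Divide by the number of tests:
326 / 4 = 81.5

81.5


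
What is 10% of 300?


Convert percentage to decimal:
10% = 0.1
Multiply:
300 x 0.1 = 30

30


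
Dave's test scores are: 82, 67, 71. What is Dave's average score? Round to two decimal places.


Add the scores:
82 + 67 + 71 = 220
Divide by the number of tests:
220 / 3 = 73.3333... ≈ 73.33

73.33


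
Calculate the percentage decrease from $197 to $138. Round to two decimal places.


Find the absolute change:
|138 - 197| = 59
Divide by original and multiply by 100:
59 / 197 x 100 = 29.9492...% ≈ 29.95%

29.95%


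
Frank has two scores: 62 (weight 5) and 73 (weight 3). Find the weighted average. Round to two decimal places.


Weighted sum:
5 x 62 + 3 x 73 = 529
Total weight:
5 + 3 = 8
Weighted average:
529 / 8 = 66.125 ≈ 66.13

66.13


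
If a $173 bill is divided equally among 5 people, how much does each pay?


Total bill: $173
Number of people: 5
Each pays: $173 / 5 = $34.60

$34.60


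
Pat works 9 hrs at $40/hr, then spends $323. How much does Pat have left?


Calculate earnings:
9 x $40 = $360
Subtract spending:
$360 - $323 = $37

$37


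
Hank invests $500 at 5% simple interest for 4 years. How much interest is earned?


Use the formula I = P x R x T / 100
P x R x T = 500 x 5 x 4 = 10000
I = 10000 / 100 = $100

$100


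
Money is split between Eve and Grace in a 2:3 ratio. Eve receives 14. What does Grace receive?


Find the multiplier:
14 / 2 = 7
Apply to Grace's share:
3 x 7 = 21

21


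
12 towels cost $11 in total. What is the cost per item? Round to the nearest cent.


Total cost: $11
Number of items: 12
Unit price: $11 / 12 = $0.9166... ≈ $0.92

$0.92


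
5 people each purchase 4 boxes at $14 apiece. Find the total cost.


Cost per person:
4 x $14 = $56
Group total:
5 x $56 = $280

$280


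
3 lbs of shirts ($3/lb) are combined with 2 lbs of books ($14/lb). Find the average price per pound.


Cost of shirts:
3 x $3 = $9
Cost of books:
2 x $14 = $28
Total cost: $9 + $28 = $37
Total weight: 5 lbs
Average: $37 / 5 = $7.40/lb

$7.40/lb


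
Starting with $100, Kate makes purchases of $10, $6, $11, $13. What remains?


Add up expenses:
$10 + $6 + $11 + $13 = $40
Subtract from budget:
$100 - $40 = $60

$60


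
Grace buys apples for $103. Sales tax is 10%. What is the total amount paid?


Calculate the tax:
10% of $103 = $10.30
Add tax to price:
$103 + $10.30 = $113.30

$113.30


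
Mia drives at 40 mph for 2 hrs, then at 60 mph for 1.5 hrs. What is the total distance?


Leg 1 distance:
40 x 2 = 80 miles
Leg 2 distance:
60 x 1.5 = 90 miles
Total distance:
80 + 90 = 170 miles

170 miles


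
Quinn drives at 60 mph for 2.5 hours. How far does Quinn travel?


Use the formula: distance = speed x time
Speed = 60 mph, Time = 2.5 hours
60 x 2.5 = 150 miles

150 miles


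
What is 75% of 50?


Convert percentage to decimal:
75% = 0.75
Multiply:
50 x 0.75 = 37.5

37.5


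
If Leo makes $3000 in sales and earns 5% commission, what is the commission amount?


Convert rate to decimal:
5% = 0.05
Multiply by sales:
$3000 x 0.05 = $150

$150


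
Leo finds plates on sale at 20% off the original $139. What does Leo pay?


Calculate the discount amount:
20% of $139 = $27.80
Subtract from original:
$139 - $27.80 = $111.20

$111.20


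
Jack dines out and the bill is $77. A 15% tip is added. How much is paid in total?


Calculate the tip:
15% of $77 = $11.55
Add tip to meal cost:
$77 + $11.55 = $88.55

$88.55


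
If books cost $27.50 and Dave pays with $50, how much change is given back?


Start with the amount paid:
$50
Subtract the price:
$50 - $27.50 = $22.50

$22.50


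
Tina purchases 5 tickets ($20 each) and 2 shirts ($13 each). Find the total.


Cost of tickets:
5 x $20 = $100
Cost of shirts:
2 x $13 = $26
Add both:
$100 + $26 = $126

$126


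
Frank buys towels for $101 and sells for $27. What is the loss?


Selling price = $27
Cost price = $101
Loss = cost price - selling price:
Loss = $101 - $27 = $74

$74


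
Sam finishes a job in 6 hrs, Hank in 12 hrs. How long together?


Sam's rate: 1/6 of the job per hour
Hank's rate: 1/12 of the job per hour
Combined rate: 1/6 + 1/12 = 1/4 per hour
Time = 1 / (1/4) = 4 hours

4 hours


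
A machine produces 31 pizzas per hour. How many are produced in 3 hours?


Production rate: 31 pizzas per hour
Time: 3 hours
Total: 31 x 3 = 93 pizzas

93 pizzas


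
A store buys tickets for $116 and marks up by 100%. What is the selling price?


Calculate the markup amount:
100% of $116 = $116
Add to cost:
$116 + $116 = $232

$232


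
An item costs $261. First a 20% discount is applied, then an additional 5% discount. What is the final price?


First discount:
20% of $261 = $52.20
Price after first discount:
$261 - $52.20 = $208.80
Second discount:
5% of $208.80 = $10.44
Final price:
$208.80 - $10.44 = $198.36

$198.36


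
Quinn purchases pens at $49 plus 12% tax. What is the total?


Calculate the tax:
12% of $49 = $5.88
Add tax to price:
$49 + $5.88 = $54.88

$54.88


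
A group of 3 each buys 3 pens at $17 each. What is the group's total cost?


Cost per person:
3 x $17 = $51
Group total:
3 x $51 = $153

$153


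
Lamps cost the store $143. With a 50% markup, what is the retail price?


Calculate the markup amount:
50% of $143 = $71.50
Add to cost:
$143 + $71.50 = $214.50

$214.50


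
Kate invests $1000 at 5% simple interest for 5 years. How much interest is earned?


Use the formula I = P x R x T / 100
P x R x T = 1000 x 5 x 5 = 25000
I = 25000 / 100 = $250

$250


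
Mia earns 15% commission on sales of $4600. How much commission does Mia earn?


Convert rate to decimal:
15% = 0.15
Multiply by sales:
$4600 x 0.15 = $690

$690


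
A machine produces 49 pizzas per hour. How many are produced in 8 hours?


Production rate: 49 pizzas per hour
Time: 8 hours
Total: 49 x 8 = 392 pizzas

392 pizzas


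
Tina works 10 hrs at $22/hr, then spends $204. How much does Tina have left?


Calculate earnings:
10 x $22 = $220
Subtract spending:
$220 - $204 = $16

$16


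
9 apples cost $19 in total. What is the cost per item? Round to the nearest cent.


Total cost: $19
Number of items: 9
Unit price: $19 / 9 = $2.1111... ≈ $2.11

$2.11


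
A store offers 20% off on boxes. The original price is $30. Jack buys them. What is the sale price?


Calculate the discount amount:
20% of $30 = $6
Subtract from original:
$30 - $6 = $24

$24


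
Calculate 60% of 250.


Convert percentage to decimal:
60% = 0.6
Multiply:
250 x 0.6 = 150

150


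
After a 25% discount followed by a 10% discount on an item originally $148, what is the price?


First discount:
25% of $148 = $37
Price after first discount:
$148 - $37 = $111
Second discount:
10% of $111 = $11.10
Final price:
$111 - $11.10 = $99.90

$99.90


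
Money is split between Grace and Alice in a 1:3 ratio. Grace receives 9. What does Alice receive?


Find the multiplier:
9 / 1 = 9
Apply to Alice's share:
3 x 9 = 27

27


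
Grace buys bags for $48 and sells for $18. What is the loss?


Selling price = $18
Cost price = $48
Loss = cost price - selling price:
Loss = $48 - $18 = $30

$30


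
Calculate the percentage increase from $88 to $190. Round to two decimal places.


Find the absolute change:
|190 - 88| = 102
Divide by original and multiply by 100:
102 / 88 x 100 = 115.9090...% ≈ 115.91%

115.91%


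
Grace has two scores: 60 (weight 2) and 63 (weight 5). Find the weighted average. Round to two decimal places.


Weighted sum:
2 x 60 + 5 x 63 = 435
Total weight:
2 + 5 = 7
Weighted average:
435 / 7 = 62.1428... ≈ 62.14

62.14


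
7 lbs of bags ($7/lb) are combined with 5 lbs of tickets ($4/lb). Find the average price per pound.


Cost of bags:
7 x $7 = $49
Cost of tickets:
5 x $4 = $20
Total cost: $49 + $20 = $69
Total weight: 12 lbs
Average: $69 / 12 = $5.75/lb

$5.75/lb


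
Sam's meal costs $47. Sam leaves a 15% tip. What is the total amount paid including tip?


Calculate the tip:
15% of $47 = $7.05
Add tip to meal cost:
$47 + $7.05 = $54.05

$54.05


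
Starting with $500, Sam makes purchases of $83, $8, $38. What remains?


Add up expenses:
$83 + $8 + $38 = $129
Subtract from budget:
$500 - $129 = $371

$371


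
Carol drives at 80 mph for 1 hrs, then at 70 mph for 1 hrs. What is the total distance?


Leg 1 distance:
80 x 1 = 80 miles
Leg 2 distance:
70 x 1 = 70 miles
Total distance:
80 + 70 = 150 miles

150 miles


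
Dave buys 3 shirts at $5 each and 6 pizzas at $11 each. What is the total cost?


Cost of shirts:
3 x $5 = $15
Cost of pizzas:
6 x $11 = $66
Add both:
$15 + $66 = $81

$81


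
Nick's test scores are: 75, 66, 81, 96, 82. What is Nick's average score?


Add the scores:
75 + 66 + 81 + 96 + 82 = 400
Divide by the number of tests:
400 / 5 = 80

80


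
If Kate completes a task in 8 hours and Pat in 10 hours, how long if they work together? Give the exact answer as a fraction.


Kate's rate: 1/8 of the job per hour
Pat's rate: 1/10 of the job per hour
Combined rate: 1/8 + 1/10 = 9/40 per hour
Time = 1 / (9/40) = 40/9 hours (≈ 4.44 hours)

40/9 hours


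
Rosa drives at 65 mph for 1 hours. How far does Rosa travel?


Use the formula: distance = speed x time
Speed = 65 mph, Time = 1 hours
65 x 1 = 65 miles

65 miles


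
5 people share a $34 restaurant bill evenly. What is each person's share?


Total bill: $34
Number of people: 5
Each pays: $34 / 5 = $6.80

$6.80


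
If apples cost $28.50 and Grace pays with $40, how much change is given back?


Start with the amount paid:
$40
Subtract the price:
$40 - $28.50 = $11.50

$11.50


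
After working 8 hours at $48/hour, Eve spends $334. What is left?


Calculate earnings:
8 x $48 = $384
Subtract spending:
$384 - $334 = $50

$50


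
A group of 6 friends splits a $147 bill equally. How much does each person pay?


Total bill: $147
Number of people: 6
Each pays: $147 / 6 = $24.50

$24.50


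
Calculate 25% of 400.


Convert percentage to decimal:
25% = 0.25
Multiply:
400 x 0.25 = 100

100


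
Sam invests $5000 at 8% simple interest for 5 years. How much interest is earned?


Use the formula I = P x R x T / 100
P x R x T = 5000 x 8 x 5 = 200000
I = 200000 / 100 = $2000

$2000


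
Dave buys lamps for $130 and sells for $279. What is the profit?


Selling price = $279
Cost price = $130
Profit = selling price - cost price:
Profit = $279 - $130 = $149

$149


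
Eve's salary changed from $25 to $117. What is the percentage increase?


Find the absolute change:
|117 - 25| = 92
Divide by original and multiply by 100:
92 / 25 x 100 = 368%

368%


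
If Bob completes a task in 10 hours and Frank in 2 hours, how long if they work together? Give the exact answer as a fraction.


Bob's rate: 1/10 of the job per hour
Frank's rate: 1/2 of the job per hour
Combined rate: 1/10 + 1/2 = 3/5 per hour
Time = 1 / (3/5) = 5/3 hours (≈ 1.67 hours)

5/3 hours


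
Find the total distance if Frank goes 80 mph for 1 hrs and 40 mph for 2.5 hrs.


Leg 1 distance:
80 x 1 = 80 miles
Leg 2 distance:
40 x 2.5 = 100 miles
Total distance:
80 + 100 = 180 miles

180 miles


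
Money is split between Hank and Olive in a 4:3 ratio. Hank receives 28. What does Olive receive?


Find the multiplier:
28 / 4 = 7
Apply to Olive's share:
3 x 7 = 21

21


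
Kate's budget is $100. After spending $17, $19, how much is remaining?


Add up expenses:
$17 + $19 = $36
Subtract from budget:
$100 - $36 = $64

$64


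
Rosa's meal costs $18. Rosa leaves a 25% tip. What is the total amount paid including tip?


Calculate the tip:
25% of $18 = $4.50
Add tip to meal cost:
$18 + $4.50 = $22.50

$22.50


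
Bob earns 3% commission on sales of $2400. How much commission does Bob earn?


Convert rate to decimal:
3% = 0.03
Multiply by sales:
$2400 x 0.03 = $72

$72


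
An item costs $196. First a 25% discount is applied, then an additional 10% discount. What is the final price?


First discount:
25% of $196 = $49
Price after first discount:
$196 - $49 = $147
Second discount:
10% of $147 = $14.70
Final price:
$147 - $14.70 = $132.30

$132.30


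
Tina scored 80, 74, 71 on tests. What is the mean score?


Add the scores:
80 + 74 + 71 = 225
Divide by the number of tests:
225 / 3 = 75

75


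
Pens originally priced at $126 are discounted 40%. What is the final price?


Calculate the discount amount:
40% of $126 = $50.40
Subtract from original:
$126 - $50.40 = $75.60

$75.60


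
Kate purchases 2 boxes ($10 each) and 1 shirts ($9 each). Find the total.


Cost of boxes:
2 x $10 = $20
Cost of shirts:
1 x $9 = $9
Add both:
$20 + $9 = $29

$29


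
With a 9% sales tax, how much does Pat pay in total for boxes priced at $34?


Calculate the tax:
9% of $34 = $3.06
Add tax to price:
$34 + $3.06 = $37.06

$37.06


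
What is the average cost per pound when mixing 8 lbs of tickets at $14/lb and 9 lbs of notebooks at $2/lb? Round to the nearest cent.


Cost of tickets:
8 x $14 = $112
Cost of notebooks:
9 x $2 = $18
Total cost: $112 + $18 = $130
Total weight: 17 lbs
Average: $130 / 17 = $7.6470... ≈ $7.65/lb

$7.65/lb


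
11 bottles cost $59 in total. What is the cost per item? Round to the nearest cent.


Total cost: $59
Number of items: 11
Unit price: $59 / 11 = $5.3636... ≈ $5.36

$5.36


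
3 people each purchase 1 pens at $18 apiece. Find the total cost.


Cost per person:
1 x $18 = $18
Group total:
3 x $18 = $54

$54


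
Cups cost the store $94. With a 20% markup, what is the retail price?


Calculate the markup amount:
20% of $94 = $18.80
Add to cost:
$94 + $18.80 = $112.80

$112.80


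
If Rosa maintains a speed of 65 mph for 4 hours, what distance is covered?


Use the formula: distance = speed x time
Speed = 65 mph, Time = 4 hours
65 x 4 = 260 miles

260 miles


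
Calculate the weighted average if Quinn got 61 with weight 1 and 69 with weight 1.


Weighted sum:
1 x 61 + 1 x 69 = 130
Total weight:
1 + 1 = 2
Weighted average:
130 / 2 = 65

65


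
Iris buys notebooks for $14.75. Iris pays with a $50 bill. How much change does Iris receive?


Start with the amount paid:
$50
Subtract the price:
$50 - $14.75 = $35.25

$35.25


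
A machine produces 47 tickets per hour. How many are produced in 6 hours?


Production rate: 47 tickets per hour
Time: 6 hours
Total: 47 x 6 = 282 tickets

282 tickets


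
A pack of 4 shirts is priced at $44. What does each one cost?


Total cost: $44
Number of items: 4
Unit price: $44 / 4 = $11

$11


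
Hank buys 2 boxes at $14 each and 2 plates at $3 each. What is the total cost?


Cost of boxes:
2 x $14 = $28
Cost of plates:
2 x $3 = $6
Add both:
$28 + $6 = $34

$34


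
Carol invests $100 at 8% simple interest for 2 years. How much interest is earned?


Use the formula I = P x R x T / 100
P x R x T = 100 x 8 x 2 = 1600
I = 1600 / 100 = $16

$16


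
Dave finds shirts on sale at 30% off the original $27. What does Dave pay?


Calculate the discount amount:
30% of $27 = $8.10
Subtract from original:
$27 - $8.10 = $18.90

$18.90


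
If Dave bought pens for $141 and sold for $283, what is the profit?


Selling price = $283
Cost price = $141
Profit = selling price - cost price:
Profit = $283 - $141 = $142

$142


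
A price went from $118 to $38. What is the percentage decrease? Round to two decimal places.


Find the absolute change:
|38 - 118| = 80
Divide by original and multiply by 100:
80 / 118 x 100 = 67.7966...% ≈ 67.8%

67.8%


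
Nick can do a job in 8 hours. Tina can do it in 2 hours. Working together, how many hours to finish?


Nick's rate: 1/8 of the job per hour
Tina's rate: 1/2 of the job per hour
Combined rate: 1/8 + 1/2 = 5/8 per hour
Time = 1 / (5/8) = 8/5 = 1.6 hours

1.6 hours


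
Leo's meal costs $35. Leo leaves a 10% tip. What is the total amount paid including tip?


Calculate the tip:
10% of $35 = $3.50
Add tip to meal cost:
$35 + $3.50 = $38.50

$38.50


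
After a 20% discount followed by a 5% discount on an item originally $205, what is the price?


First discount:
20% of $205 = $41
Price after first discount:
$205 - $41 = $164
Second discount:
5% of $164 = $8.20
Final price:
$164 - $8.20 = $155.80

$155.80


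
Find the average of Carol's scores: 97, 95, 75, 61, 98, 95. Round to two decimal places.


Add the scores:
97 + 95 + 75 + 61 + 98 + 95 = 521
Divide by the number of tests:
521 / 6 = 86.8333... ≈ 86.83

86.83


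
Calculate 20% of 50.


Convert percentage to decimal:
20% = 0.2
Multiply:
50 x 0.2 = 10

10


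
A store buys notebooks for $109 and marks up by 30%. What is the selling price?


Calculate the markup amount:
30% of $109 = $32.70
Add to cost:
$109 + $32.70 = $141.70

$141.70


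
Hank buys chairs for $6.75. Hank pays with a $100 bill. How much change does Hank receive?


Start with the amount paid:
$100
Subtract the price:
$100 - $6.75 = $93.25

$93.25


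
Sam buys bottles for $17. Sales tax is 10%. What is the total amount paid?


Calculate the tax:
10% of $17 = $1.70
Add tax to price:
$17 + $1.70 = $18.70

$18.70


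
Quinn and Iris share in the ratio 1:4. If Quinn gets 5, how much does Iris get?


Find the multiplier:
5 / 1 = 5
Apply to Iris's share:
4 x 5 = 20

20


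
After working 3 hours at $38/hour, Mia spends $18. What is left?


Calculate earnings:
3 x $38 = $114
Subtract spending:
$114 - $18 = $96

$96


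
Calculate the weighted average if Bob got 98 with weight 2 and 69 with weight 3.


Weighted sum:
2 x 98 + 3 x 69 = 403
Total weight:
2 + 3 = 5
Weighted average:
403 / 5 = 80.6

80.6


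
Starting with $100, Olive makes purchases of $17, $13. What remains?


Add up expenses:
$17 + $13 = $30
Subtract from budget:
$100 - $30 = $70

$70


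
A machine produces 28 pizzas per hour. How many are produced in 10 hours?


Production rate: 28 pizzas per hour
Time: 10 hours
Total: 28 x 10 = 280 pizzas

280 pizzas


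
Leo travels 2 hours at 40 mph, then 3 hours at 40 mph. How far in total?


Leg 1 distance:
40 x 2 = 80 miles
Leg 2 distance:
40 x 3 = 120 miles
Total distance:
80 + 120 = 200 miles

200 miles


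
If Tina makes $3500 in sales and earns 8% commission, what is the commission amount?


Convert rate to decimal:
8% = 0.08
Multiply by sales:
$3500 x 0.08 = $280

$280


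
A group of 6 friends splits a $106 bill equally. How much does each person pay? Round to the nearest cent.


Total bill: $106
Number of people: 6
Each pays: $106 / 6 = $17.6666... ≈ $17.67

$17.67


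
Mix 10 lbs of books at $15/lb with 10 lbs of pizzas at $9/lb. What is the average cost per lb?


Cost of books:
10 x $15 = $150
Cost of pizzas:
10 x $9 = $90
Total cost: $150 + $90 = $240
Total weight: 20 lbs
Average: $240 / 20 = $12/lb

$12/lb


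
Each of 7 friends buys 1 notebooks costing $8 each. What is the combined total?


Cost per person:
1 x $8 = $8
Group total:
7 x $8 = $56

$56


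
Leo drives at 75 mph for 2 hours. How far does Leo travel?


Use the formula: distance = speed x time
Speed = 75 mph, Time = 2 hours
75 x 2 = 150 miles

150 miles


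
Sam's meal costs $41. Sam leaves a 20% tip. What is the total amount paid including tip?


Calculate the tip:
20% of $41 = $8.20
Add tip to meal cost:
$41 + $8.20 = $49.20

$49.20


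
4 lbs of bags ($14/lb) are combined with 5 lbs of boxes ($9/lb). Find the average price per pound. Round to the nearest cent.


Cost of bags:
4 x $14 = $56
Cost of boxes:
5 x $9 = $45
Total cost: $56 + $45 = $101
Total weight: 9 lbs
Average: $101 / 9 = $11.2222... ≈ $11.22/lb

$11.22/lb


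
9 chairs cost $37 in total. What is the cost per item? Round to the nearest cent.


Total cost: $37
Number of items: 9
Unit price: $37 / 9 = $4.1111... ≈ $4.11

$4.11


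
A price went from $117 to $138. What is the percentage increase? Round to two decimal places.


Find the absolute change:
|138 - 117| = 21
Divide by original and multiply by 100:
21 / 117 x 100 = 17.9487...% ≈ 17.95%

17.95%


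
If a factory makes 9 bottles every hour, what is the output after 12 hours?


Production rate: 9 bottles per hour
Time: 12 hours
Total: 9 x 12 = 108 bottles

108 bottles


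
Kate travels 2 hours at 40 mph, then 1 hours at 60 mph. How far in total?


Leg 1 distance:
40 x 2 = 80 miles
Leg 2 distance:
60 x 1 = 60 miles
Total distance:
80 + 60 = 140 miles

140 miles


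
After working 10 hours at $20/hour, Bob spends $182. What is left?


Calculate earnings:
10 x $20 = $200
Subtract spending:
$200 - $182 = $18

$18


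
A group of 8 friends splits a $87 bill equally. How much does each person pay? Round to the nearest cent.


Total bill: $87
Number of people: 8
Each pays: $87 / 8 = $10.875 ≈ $10.88

$10.88


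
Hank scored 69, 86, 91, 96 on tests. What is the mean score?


Add the scores:
69 + 86 + 91 + 96 = 342
Divide by the number of tests:
342 / 4 = 85.5

85.5


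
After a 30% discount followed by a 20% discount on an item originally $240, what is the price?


First discount:
30% of $240 = $72
Price after first discount:
$240 - $72 = $168
Second discount:
20% of $168 = $33.60
Final price:
$168 - $33.60 = $134.40

$134.40


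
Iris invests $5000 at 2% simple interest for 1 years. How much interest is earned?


Use the formula I = P x R x T / 100
P x R x T = 5000 x 2 x 1 = 10000
I = 10000 / 100 = $100

$100


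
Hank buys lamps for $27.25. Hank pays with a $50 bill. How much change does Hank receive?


Start with the amount paid:
$50
Subtract the price:
$50 - $27.25 = $22.75

$22.75


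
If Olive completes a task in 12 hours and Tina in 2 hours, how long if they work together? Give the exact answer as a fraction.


Olive's rate: 1/12 of the job per hour
Tina's rate: 1/2 of the job per hour
Combined rate: 1/12 + 1/2 = 7/12 per hour
Time = 1 / (7/12) = 12/7 hours (≈ 1.71 hours)

12/7 hours
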